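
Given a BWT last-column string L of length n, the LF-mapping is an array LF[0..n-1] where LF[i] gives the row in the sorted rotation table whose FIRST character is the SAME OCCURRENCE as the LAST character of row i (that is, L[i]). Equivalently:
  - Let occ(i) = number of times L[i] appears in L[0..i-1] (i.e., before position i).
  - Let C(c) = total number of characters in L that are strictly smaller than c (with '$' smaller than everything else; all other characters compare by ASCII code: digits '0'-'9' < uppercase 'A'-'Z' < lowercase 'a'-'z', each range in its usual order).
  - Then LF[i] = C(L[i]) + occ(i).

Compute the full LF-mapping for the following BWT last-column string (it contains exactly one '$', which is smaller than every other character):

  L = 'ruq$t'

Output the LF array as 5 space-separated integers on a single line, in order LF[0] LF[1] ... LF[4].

Answer: 2 4 1 0 3

Derivation:
Char counts: '$':1, 'q':1, 'r':1, 't':1, 'u':1
C (first-col start): C('$')=0, C('q')=1, C('r')=2, C('t')=3, C('u')=4
L[0]='r': occ=0, LF[0]=C('r')+0=2+0=2
L[1]='u': occ=0, LF[1]=C('u')+0=4+0=4
L[2]='q': occ=0, LF[2]=C('q')+0=1+0=1
L[3]='$': occ=0, LF[3]=C('$')+0=0+0=0
L[4]='t': occ=0, LF[4]=C('t')+0=3+0=3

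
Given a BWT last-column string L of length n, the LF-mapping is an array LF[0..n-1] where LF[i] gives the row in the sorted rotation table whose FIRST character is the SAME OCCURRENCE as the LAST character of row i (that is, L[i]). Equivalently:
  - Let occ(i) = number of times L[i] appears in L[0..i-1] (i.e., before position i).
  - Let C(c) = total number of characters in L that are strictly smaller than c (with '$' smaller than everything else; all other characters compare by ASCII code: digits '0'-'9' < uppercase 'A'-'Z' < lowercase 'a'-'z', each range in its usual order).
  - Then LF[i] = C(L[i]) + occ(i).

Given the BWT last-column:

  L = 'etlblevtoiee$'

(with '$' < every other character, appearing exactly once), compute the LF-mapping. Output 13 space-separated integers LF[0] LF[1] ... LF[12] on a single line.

Answer: 2 10 7 1 8 3 12 11 9 6 4 5 0

Derivation:
Char counts: '$':1, 'b':1, 'e':4, 'i':1, 'l':2, 'o':1, 't':2, 'v':1
C (first-col start): C('$')=0, C('b')=1, C('e')=2, C('i')=6, C('l')=7, C('o')=9, C('t')=10, C('v')=12
L[0]='e': occ=0, LF[0]=C('e')+0=2+0=2
L[1]='t': occ=0, LF[1]=C('t')+0=10+0=10
L[2]='l': occ=0, LF[2]=C('l')+0=7+0=7
L[3]='b': occ=0, LF[3]=C('b')+0=1+0=1
L[4]='l': occ=1, LF[4]=C('l')+1=7+1=8
L[5]='e': occ=1, LF[5]=C('e')+1=2+1=3
L[6]='v': occ=0, LF[6]=C('v')+0=12+0=12
L[7]='t': occ=1, LF[7]=C('t')+1=10+1=11
L[8]='o': occ=0, LF[8]=C('o')+0=9+0=9
L[9]='i': occ=0, LF[9]=C('i')+0=6+0=6
L[10]='e': occ=2, LF[10]=C('e')+2=2+2=4
L[11]='e': occ=3, LF[11]=C('e')+3=2+3=5
L[12]='$': occ=0, LF[12]=C('$')+0=0+0=0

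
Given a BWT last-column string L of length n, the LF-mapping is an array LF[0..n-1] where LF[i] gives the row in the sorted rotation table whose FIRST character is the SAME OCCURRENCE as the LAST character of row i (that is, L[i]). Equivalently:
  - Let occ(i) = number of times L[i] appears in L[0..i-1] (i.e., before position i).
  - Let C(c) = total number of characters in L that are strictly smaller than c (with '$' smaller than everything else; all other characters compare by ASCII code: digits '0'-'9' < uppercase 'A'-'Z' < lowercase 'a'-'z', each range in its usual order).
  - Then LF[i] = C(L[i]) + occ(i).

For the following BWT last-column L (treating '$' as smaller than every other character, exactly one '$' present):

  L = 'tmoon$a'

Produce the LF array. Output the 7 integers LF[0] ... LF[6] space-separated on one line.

Char counts: '$':1, 'a':1, 'm':1, 'n':1, 'o':2, 't':1
C (first-col start): C('$')=0, C('a')=1, C('m')=2, C('n')=3, C('o')=4, C('t')=6
L[0]='t': occ=0, LF[0]=C('t')+0=6+0=6
L[1]='m': occ=0, LF[1]=C('m')+0=2+0=2
L[2]='o': occ=0, LF[2]=C('o')+0=4+0=4
L[3]='o': occ=1, LF[3]=C('o')+1=4+1=5
L[4]='n': occ=0, LF[4]=C('n')+0=3+0=3
L[5]='$': occ=0, LF[5]=C('$')+0=0+0=0
L[6]='a': occ=0, LF[6]=C('a')+0=1+0=1

Answer: 6 2 4 5 3 0 1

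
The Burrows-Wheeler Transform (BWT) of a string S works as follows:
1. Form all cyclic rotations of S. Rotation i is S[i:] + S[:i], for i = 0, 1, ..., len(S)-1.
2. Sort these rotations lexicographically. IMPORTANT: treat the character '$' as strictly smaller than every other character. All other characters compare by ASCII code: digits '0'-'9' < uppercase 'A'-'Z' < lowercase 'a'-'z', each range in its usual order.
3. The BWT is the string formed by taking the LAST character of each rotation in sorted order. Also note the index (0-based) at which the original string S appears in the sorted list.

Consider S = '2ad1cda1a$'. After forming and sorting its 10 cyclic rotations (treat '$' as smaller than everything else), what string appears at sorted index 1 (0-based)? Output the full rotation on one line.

Answer: 1a$2ad1cda

Derivation:
All 10 rotations (rotation i = S[i:]+S[:i]):
  rot[0] = 2ad1cda1a$
  rot[1] = ad1cda1a$2
  rot[2] = d1cda1a$2a
  rot[3] = 1cda1a$2ad
  rot[4] = cda1a$2ad1
  rot[5] = da1a$2ad1c
  rot[6] = a1a$2ad1cd
  rot[7] = 1a$2ad1cda
  rot[8] = a$2ad1cda1
  rot[9] = $2ad1cda1a
Sorted (with $ < everything):
  sorted[0] = $2ad1cda1a
  sorted[1] = 1a$2ad1cda
  sorted[2] = 1cda1a$2ad
  sorted[3] = 2ad1cda1a$
  sorted[4] = a$2ad1cda1
  sorted[5] = a1a$2ad1cd
  sorted[6] = ad1cda1a$2
  sorted[7] = cda1a$2ad1
  sorted[8] = d1cda1a$2a
  sorted[9] = da1a$2ad1c
sorted[1] = 1a$2ad1cda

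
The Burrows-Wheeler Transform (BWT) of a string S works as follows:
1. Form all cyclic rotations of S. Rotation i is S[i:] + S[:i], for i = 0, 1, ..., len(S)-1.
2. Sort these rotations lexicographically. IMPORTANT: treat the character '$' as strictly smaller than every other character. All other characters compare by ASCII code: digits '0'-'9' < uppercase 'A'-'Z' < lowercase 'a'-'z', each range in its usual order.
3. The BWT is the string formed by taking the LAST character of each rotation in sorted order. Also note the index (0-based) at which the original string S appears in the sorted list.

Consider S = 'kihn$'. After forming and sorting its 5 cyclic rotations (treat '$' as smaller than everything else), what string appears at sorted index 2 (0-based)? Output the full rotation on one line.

Answer: ihn$k

Derivation:
All 5 rotations (rotation i = S[i:]+S[:i]):
  rot[0] = kihn$
  rot[1] = ihn$k
  rot[2] = hn$ki
  rot[3] = n$kih
  rot[4] = $kihn
Sorted (with $ < everything):
  sorted[0] = $kihn
  sorted[1] = hn$ki
  sorted[2] = ihn$k
  sorted[3] = kihn$
  sorted[4] = n$kih
sorted[2] = ihn$k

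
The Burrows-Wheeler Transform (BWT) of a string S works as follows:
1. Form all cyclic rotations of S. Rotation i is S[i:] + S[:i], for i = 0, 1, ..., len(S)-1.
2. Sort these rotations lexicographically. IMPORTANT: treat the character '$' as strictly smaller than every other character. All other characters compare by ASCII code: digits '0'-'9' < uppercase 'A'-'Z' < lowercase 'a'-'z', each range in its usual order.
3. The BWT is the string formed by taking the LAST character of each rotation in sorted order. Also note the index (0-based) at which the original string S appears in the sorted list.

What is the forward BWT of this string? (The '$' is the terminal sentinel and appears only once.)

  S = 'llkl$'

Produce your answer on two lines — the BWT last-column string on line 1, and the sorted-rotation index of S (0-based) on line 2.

All 5 rotations (rotation i = S[i:]+S[:i]):
  rot[0] = llkl$
  rot[1] = lkl$l
  rot[2] = kl$ll
  rot[3] = l$llk
  rot[4] = $llkl
Sorted (with $ < everything):
  sorted[0] = $llkl  (last char: 'l')
  sorted[1] = kl$ll  (last char: 'l')
  sorted[2] = l$llk  (last char: 'k')
  sorted[3] = lkl$l  (last char: 'l')
  sorted[4] = llkl$  (last char: '$')
Last column: llkl$
Original string S is at sorted index 4

Answer: llkl$
4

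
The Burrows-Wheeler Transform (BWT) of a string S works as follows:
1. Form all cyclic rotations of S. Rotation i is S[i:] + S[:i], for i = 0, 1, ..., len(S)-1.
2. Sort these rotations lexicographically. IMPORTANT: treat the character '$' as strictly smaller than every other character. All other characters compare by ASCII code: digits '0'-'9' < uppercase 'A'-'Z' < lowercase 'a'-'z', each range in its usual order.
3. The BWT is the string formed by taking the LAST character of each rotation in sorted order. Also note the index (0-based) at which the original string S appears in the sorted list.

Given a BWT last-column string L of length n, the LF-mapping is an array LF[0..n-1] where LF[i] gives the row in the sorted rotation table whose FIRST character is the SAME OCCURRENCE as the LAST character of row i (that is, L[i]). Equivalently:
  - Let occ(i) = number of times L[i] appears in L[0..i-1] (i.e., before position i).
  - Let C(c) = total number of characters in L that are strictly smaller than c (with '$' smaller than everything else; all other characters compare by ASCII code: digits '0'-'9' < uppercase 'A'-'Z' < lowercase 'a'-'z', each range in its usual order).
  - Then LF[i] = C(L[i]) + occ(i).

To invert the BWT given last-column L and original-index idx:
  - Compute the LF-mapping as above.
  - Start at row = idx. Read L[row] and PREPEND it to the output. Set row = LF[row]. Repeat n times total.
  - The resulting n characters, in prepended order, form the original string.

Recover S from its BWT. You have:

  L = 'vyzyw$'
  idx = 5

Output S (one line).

LF mapping: 1 3 5 4 2 0
Walk LF starting at row 5, prepending L[row]:
  step 1: row=5, L[5]='$', prepend. Next row=LF[5]=0
  step 2: row=0, L[0]='v', prepend. Next row=LF[0]=1
  step 3: row=1, L[1]='y', prepend. Next row=LF[1]=3
  step 4: row=3, L[3]='y', prepend. Next row=LF[3]=4
  step 5: row=4, L[4]='w', prepend. Next row=LF[4]=2
  step 6: row=2, L[2]='z', prepend. Next row=LF[2]=5
Reversed output: zwyyv$

Answer: zwyyv$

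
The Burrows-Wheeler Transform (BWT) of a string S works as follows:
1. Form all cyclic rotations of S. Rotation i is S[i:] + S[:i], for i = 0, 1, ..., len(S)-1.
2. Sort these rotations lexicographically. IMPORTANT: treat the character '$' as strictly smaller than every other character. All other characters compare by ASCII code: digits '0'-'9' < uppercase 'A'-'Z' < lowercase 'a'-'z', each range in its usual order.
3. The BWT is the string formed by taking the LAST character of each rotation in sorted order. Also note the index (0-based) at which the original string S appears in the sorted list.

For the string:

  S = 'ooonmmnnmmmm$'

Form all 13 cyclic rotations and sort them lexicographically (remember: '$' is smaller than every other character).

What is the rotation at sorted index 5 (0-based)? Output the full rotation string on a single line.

Answer: mmnnmmmm$ooon

Derivation:
All 13 rotations (rotation i = S[i:]+S[:i]):
  rot[0] = ooonmmnnmmmm$
  rot[1] = oonmmnnmmmm$o
  rot[2] = onmmnnmmmm$oo
  rot[3] = nmmnnmmmm$ooo
  rot[4] = mmnnmmmm$ooon
  rot[5] = mnnmmmm$ooonm
  rot[6] = nnmmmm$ooonmm
  rot[7] = nmmmm$ooonmmn
  rot[8] = mmmm$ooonmmnn
  rot[9] = mmm$ooonmmnnm
  rot[10] = mm$ooonmmnnmm
  rot[11] = m$ooonmmnnmmm
  rot[12] = $ooonmmnnmmmm
Sorted (with $ < everything):
  sorted[0] = $ooonmmnnmmmm
  sorted[1] = m$ooonmmnnmmm
  sorted[2] = mm$ooonmmnnmm
  sorted[3] = mmm$ooonmmnnm
  sorted[4] = mmmm$ooonmmnn
  sorted[5] = mmnnmmmm$ooon
  sorted[6] = mnnmmmm$ooonm
  sorted[7] = nmmmm$ooonmmn
  sorted[8] = nmmnnmmmm$ooo
  sorted[9] = nnmmmm$ooonmm
  sorted[10] = onmmnnmmmm$oo
  sorted[11] = oonmmnnmmmm$o
  sorted[12] = ooonmmnnmmmm$
sorted[5] = mmnnmmmm$ooon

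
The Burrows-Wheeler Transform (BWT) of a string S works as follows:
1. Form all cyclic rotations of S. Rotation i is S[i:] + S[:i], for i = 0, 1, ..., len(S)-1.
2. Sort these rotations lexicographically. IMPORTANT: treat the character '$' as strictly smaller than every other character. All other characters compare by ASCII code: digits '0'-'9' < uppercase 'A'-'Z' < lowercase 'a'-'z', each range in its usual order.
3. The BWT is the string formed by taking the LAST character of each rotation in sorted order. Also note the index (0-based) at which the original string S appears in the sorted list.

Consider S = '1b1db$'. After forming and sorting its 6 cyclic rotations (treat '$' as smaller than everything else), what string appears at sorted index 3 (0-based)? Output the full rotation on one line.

All 6 rotations (rotation i = S[i:]+S[:i]):
  rot[0] = 1b1db$
  rot[1] = b1db$1
  rot[2] = 1db$1b
  rot[3] = db$1b1
  rot[4] = b$1b1d
  rot[5] = $1b1db
Sorted (with $ < everything):
  sorted[0] = $1b1db
  sorted[1] = 1b1db$
  sorted[2] = 1db$1b
  sorted[3] = b$1b1d
  sorted[4] = b1db$1
  sorted[5] = db$1b1
sorted[3] = b$1b1d

Answer: b$1b1d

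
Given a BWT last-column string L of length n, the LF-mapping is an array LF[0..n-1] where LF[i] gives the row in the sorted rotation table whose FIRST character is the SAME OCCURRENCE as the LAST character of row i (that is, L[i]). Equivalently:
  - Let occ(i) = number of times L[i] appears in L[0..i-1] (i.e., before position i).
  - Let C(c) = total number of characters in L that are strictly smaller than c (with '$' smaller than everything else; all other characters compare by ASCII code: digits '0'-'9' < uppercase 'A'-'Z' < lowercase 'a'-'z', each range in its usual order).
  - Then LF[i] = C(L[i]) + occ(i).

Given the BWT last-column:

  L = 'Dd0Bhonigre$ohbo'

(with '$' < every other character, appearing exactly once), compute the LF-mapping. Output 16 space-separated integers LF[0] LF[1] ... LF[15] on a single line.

Answer: 3 5 1 2 8 12 11 10 7 15 6 0 13 9 4 14

Derivation:
Char counts: '$':1, '0':1, 'B':1, 'D':1, 'b':1, 'd':1, 'e':1, 'g':1, 'h':2, 'i':1, 'n':1, 'o':3, 'r':1
C (first-col start): C('$')=0, C('0')=1, C('B')=2, C('D')=3, C('b')=4, C('d')=5, C('e')=6, C('g')=7, C('h')=8, C('i')=10, C('n')=11, C('o')=12, C('r')=15
L[0]='D': occ=0, LF[0]=C('D')+0=3+0=3
L[1]='d': occ=0, LF[1]=C('d')+0=5+0=5
L[2]='0': occ=0, LF[2]=C('0')+0=1+0=1
L[3]='B': occ=0, LF[3]=C('B')+0=2+0=2
L[4]='h': occ=0, LF[4]=C('h')+0=8+0=8
L[5]='o': occ=0, LF[5]=C('o')+0=12+0=12
L[6]='n': occ=0, LF[6]=C('n')+0=11+0=11
L[7]='i': occ=0, LF[7]=C('i')+0=10+0=10
L[8]='g': occ=0, LF[8]=C('g')+0=7+0=7
L[9]='r': occ=0, LF[9]=C('r')+0=15+0=15
L[10]='e': occ=0, LF[10]=C('e')+0=6+0=6
L[11]='$': occ=0, LF[11]=C('$')+0=0+0=0
L[12]='o': occ=1, LF[12]=C('o')+1=12+1=13
L[13]='h': occ=1, LF[13]=C('h')+1=8+1=9
L[14]='b': occ=0, LF[14]=C('b')+0=4+0=4
L[15]='o': occ=2, LF[15]=C('o')+2=12+2=14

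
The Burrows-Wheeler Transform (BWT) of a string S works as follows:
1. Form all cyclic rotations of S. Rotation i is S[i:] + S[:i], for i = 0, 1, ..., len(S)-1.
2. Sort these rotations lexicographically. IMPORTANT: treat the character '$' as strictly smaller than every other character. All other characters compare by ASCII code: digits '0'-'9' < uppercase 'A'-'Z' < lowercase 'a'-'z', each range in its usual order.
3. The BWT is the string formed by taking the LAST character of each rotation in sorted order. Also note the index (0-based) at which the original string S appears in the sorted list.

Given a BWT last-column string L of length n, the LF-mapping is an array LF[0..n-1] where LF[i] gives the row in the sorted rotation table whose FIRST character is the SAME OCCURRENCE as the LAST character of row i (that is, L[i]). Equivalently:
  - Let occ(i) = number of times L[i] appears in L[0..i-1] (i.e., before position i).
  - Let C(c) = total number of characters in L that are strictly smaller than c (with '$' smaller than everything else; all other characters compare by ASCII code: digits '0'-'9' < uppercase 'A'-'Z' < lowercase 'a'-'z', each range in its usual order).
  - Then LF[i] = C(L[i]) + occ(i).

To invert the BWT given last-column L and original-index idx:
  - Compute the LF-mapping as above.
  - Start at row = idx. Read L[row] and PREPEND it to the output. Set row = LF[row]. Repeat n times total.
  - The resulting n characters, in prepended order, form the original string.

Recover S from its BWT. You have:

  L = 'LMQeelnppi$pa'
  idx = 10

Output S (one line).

Answer: pineappleQML$

Derivation:
LF mapping: 1 2 3 5 6 8 9 10 11 7 0 12 4
Walk LF starting at row 10, prepending L[row]:
  step 1: row=10, L[10]='$', prepend. Next row=LF[10]=0
  step 2: row=0, L[0]='L', prepend. Next row=LF[0]=1
  step 3: row=1, L[1]='M', prepend. Next row=LF[1]=2
  step 4: row=2, L[2]='Q', prepend. Next row=LF[2]=3
  step 5: row=3, L[3]='e', prepend. Next row=LF[3]=5
  step 6: row=5, L[5]='l', prepend. Next row=LF[5]=8
  step 7: row=8, L[8]='p', prepend. Next row=LF[8]=11
  step 8: row=11, L[11]='p', prepend. Next row=LF[11]=12
  step 9: row=12, L[12]='a', prepend. Next row=LF[12]=4
  step 10: row=4, L[4]='e', prepend. Next row=LF[4]=6
  step 11: row=6, L[6]='n', prepend. Next row=LF[6]=9
  step 12: row=9, L[9]='i', prepend. Next row=LF[9]=7
  step 13: row=7, L[7]='p', prepend. Next row=LF[7]=10
Reversed output: pineappleQML$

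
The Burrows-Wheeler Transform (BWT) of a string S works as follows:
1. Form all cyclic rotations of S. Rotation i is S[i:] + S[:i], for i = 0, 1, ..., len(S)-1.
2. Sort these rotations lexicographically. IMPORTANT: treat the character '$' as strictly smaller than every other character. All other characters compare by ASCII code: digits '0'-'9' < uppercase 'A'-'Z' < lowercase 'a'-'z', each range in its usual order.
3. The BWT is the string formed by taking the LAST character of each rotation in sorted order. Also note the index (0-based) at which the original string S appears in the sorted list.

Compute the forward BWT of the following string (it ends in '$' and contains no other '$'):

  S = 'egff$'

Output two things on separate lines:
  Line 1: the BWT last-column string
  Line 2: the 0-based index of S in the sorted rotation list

All 5 rotations (rotation i = S[i:]+S[:i]):
  rot[0] = egff$
  rot[1] = gff$e
  rot[2] = ff$eg
  rot[3] = f$egf
  rot[4] = $egff
Sorted (with $ < everything):
  sorted[0] = $egff  (last char: 'f')
  sorted[1] = egff$  (last char: '$')
  sorted[2] = f$egf  (last char: 'f')
  sorted[3] = ff$eg  (last char: 'g')
  sorted[4] = gff$e  (last char: 'e')
Last column: f$fge
Original string S is at sorted index 1

Answer: f$fge
1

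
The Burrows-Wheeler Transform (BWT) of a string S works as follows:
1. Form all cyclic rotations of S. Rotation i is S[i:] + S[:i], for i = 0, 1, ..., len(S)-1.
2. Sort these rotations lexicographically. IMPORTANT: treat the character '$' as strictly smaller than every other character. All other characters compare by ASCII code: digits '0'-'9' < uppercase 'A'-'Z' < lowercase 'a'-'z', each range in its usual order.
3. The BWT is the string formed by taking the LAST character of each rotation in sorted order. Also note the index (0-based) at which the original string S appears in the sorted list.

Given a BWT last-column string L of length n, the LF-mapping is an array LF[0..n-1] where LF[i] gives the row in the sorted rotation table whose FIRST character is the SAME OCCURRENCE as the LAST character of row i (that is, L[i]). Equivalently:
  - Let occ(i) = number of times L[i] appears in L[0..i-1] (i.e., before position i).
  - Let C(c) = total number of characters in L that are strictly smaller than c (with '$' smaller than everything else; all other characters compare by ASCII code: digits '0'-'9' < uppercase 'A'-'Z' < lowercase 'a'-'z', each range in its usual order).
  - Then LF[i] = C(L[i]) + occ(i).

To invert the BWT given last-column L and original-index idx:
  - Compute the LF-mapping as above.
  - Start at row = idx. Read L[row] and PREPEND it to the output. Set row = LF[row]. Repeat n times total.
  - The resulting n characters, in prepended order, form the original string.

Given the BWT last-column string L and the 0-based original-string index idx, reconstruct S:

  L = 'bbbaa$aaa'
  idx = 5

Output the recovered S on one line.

Answer: abaabaab$

Derivation:
LF mapping: 6 7 8 1 2 0 3 4 5
Walk LF starting at row 5, prepending L[row]:
  step 1: row=5, L[5]='$', prepend. Next row=LF[5]=0
  step 2: row=0, L[0]='b', prepend. Next row=LF[0]=6
  step 3: row=6, L[6]='a', prepend. Next row=LF[6]=3
  step 4: row=3, L[3]='a', prepend. Next row=LF[3]=1
  step 5: row=1, L[1]='b', prepend. Next row=LF[1]=7
  step 6: row=7, L[7]='a', prepend. Next row=LF[7]=4
  step 7: row=4, L[4]='a', prepend. Next row=LF[4]=2
  step 8: row=2, L[2]='b', prepend. Next row=LF[2]=8
  step 9: row=8, L[8]='a', prepend. Next row=LF[8]=5
Reversed output: abaabaab$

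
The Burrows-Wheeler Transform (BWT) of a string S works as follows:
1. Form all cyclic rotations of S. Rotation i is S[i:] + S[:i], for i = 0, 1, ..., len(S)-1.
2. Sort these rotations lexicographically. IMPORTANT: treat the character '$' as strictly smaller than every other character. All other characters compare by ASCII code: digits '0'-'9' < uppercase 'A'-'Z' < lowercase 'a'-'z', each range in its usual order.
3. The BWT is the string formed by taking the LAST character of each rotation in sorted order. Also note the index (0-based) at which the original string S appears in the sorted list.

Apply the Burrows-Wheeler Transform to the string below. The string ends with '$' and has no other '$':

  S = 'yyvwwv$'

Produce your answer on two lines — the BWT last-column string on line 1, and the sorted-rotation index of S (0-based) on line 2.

Answer: vwywvy$
6

Derivation:
All 7 rotations (rotation i = S[i:]+S[:i]):
  rot[0] = yyvwwv$
  rot[1] = yvwwv$y
  rot[2] = vwwv$yy
  rot[3] = wwv$yyv
  rot[4] = wv$yyvw
  rot[5] = v$yyvww
  rot[6] = $yyvwwv
Sorted (with $ < everything):
  sorted[0] = $yyvwwv  (last char: 'v')
  sorted[1] = v$yyvww  (last char: 'w')
  sorted[2] = vwwv$yy  (last char: 'y')
  sorted[3] = wv$yyvw  (last char: 'w')
  sorted[4] = wwv$yyv  (last char: 'v')
  sorted[5] = yvwwv$y  (last char: 'y')
  sorted[6] = yyvwwv$  (last char: '$')
Last column: vwywvy$
Original string S is at sorted index 6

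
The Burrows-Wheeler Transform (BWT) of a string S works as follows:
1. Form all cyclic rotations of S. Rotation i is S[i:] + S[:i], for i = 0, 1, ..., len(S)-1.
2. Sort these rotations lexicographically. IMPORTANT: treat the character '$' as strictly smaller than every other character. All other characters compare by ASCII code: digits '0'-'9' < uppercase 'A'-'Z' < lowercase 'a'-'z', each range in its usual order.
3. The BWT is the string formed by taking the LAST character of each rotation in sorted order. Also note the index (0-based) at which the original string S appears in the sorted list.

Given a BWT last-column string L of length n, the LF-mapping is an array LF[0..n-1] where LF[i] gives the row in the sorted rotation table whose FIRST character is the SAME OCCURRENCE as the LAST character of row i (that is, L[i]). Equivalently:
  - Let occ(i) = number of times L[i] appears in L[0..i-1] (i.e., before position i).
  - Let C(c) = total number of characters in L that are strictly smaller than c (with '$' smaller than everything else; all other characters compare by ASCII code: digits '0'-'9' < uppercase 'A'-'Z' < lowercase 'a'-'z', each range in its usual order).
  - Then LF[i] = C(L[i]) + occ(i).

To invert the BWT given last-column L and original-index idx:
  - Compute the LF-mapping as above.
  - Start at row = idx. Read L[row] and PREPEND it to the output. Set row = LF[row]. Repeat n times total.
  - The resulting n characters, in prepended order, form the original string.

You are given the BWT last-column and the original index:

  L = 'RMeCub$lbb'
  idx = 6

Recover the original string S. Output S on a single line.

LF mapping: 3 2 7 1 9 4 0 8 5 6
Walk LF starting at row 6, prepending L[row]:
  step 1: row=6, L[6]='$', prepend. Next row=LF[6]=0
  step 2: row=0, L[0]='R', prepend. Next row=LF[0]=3
  step 3: row=3, L[3]='C', prepend. Next row=LF[3]=1
  step 4: row=1, L[1]='M', prepend. Next row=LF[1]=2
  step 5: row=2, L[2]='e', prepend. Next row=LF[2]=7
  step 6: row=7, L[7]='l', prepend. Next row=LF[7]=8
  step 7: row=8, L[8]='b', prepend. Next row=LF[8]=5
  step 8: row=5, L[5]='b', prepend. Next row=LF[5]=4
  step 9: row=4, L[4]='u', prepend. Next row=LF[4]=9
  step 10: row=9, L[9]='b', prepend. Next row=LF[9]=6
Reversed output: bubbleMCR$

Answer: bubbleMCR$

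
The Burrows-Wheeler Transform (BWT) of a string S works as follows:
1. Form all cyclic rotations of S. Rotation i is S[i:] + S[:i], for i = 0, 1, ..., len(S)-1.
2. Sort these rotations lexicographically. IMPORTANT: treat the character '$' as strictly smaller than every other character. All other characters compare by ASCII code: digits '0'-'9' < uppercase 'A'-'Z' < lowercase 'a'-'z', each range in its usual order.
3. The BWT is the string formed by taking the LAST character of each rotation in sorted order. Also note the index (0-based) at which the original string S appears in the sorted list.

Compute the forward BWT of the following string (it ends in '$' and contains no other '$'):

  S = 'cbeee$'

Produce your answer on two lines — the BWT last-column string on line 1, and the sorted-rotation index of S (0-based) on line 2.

All 6 rotations (rotation i = S[i:]+S[:i]):
  rot[0] = cbeee$
  rot[1] = beee$c
  rot[2] = eee$cb
  rot[3] = ee$cbe
  rot[4] = e$cbee
  rot[5] = $cbeee
Sorted (with $ < everything):
  sorted[0] = $cbeee  (last char: 'e')
  sorted[1] = beee$c  (last char: 'c')
  sorted[2] = cbeee$  (last char: '$')
  sorted[3] = e$cbee  (last char: 'e')
  sorted[4] = ee$cbe  (last char: 'e')
  sorted[5] = eee$cb  (last char: 'b')
Last column: ec$eeb
Original string S is at sorted index 2

Answer: ec$eeb
2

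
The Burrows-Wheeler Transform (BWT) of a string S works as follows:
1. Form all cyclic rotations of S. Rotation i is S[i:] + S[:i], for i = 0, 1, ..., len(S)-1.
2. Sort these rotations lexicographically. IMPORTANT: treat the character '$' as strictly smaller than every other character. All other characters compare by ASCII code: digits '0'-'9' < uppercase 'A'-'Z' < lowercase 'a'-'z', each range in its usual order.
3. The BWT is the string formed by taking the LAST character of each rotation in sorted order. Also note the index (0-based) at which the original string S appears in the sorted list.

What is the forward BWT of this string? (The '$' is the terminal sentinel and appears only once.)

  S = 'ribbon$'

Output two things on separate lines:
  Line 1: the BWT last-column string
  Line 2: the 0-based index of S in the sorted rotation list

Answer: nibrob$
6

Derivation:
All 7 rotations (rotation i = S[i:]+S[:i]):
  rot[0] = ribbon$
  rot[1] = ibbon$r
  rot[2] = bbon$ri
  rot[3] = bon$rib
  rot[4] = on$ribb
  rot[5] = n$ribbo
  rot[6] = $ribbon
Sorted (with $ < everything):
  sorted[0] = $ribbon  (last char: 'n')
  sorted[1] = bbon$ri  (last char: 'i')
  sorted[2] = bon$rib  (last char: 'b')
  sorted[3] = ibbon$r  (last char: 'r')
  sorted[4] = n$ribbo  (last char: 'o')
  sorted[5] = on$ribb  (last char: 'b')
  sorted[6] = ribbon$  (last char: '$')
Last column: nibrob$
Original string S is at sorted index 6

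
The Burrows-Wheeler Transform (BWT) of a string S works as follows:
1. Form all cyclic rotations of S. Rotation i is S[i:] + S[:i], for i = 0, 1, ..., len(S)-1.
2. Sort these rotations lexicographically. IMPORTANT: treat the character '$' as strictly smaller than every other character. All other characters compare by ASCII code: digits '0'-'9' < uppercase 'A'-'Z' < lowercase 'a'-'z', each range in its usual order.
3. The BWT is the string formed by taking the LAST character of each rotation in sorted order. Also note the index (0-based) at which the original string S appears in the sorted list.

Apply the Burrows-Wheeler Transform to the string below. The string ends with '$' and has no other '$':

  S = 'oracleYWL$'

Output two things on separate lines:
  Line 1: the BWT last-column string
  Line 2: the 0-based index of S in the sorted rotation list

All 10 rotations (rotation i = S[i:]+S[:i]):
  rot[0] = oracleYWL$
  rot[1] = racleYWL$o
  rot[2] = acleYWL$or
  rot[3] = cleYWL$ora
  rot[4] = leYWL$orac
  rot[5] = eYWL$oracl
  rot[6] = YWL$oracle
  rot[7] = WL$oracleY
  rot[8] = L$oracleYW
  rot[9] = $oracleYWL
Sorted (with $ < everything):
  sorted[0] = $oracleYWL  (last char: 'L')
  sorted[1] = L$oracleYW  (last char: 'W')
  sorted[2] = WL$oracleY  (last char: 'Y')
  sorted[3] = YWL$oracle  (last char: 'e')
  sorted[4] = acleYWL$or  (last char: 'r')
  sorted[5] = cleYWL$ora  (last char: 'a')
  sorted[6] = eYWL$oracl  (last char: 'l')
  sorted[7] = leYWL$orac  (last char: 'c')
  sorted[8] = oracleYWL$  (last char: '$')
  sorted[9] = racleYWL$o  (last char: 'o')
Last column: LWYeralc$o
Original string S is at sorted index 8

Answer: LWYeralc$o
8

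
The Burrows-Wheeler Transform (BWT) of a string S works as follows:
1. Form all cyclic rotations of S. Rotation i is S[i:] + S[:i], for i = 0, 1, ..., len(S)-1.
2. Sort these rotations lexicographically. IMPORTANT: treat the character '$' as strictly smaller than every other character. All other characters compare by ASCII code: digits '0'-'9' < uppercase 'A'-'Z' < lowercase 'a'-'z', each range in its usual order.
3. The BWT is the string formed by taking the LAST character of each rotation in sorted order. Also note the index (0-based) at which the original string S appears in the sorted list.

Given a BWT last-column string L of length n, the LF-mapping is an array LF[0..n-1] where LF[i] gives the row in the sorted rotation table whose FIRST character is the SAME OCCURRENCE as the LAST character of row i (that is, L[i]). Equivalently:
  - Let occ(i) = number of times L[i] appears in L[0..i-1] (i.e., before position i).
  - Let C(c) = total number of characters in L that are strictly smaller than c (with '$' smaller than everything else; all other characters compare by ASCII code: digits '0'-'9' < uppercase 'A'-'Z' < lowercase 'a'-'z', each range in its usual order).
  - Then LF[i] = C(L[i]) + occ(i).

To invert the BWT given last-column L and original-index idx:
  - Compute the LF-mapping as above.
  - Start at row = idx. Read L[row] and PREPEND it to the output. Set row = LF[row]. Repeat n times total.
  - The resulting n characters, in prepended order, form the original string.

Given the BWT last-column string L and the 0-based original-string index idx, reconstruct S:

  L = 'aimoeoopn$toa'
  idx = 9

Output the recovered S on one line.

LF mapping: 1 4 5 7 3 8 9 11 6 0 12 10 2
Walk LF starting at row 9, prepending L[row]:
  step 1: row=9, L[9]='$', prepend. Next row=LF[9]=0
  step 2: row=0, L[0]='a', prepend. Next row=LF[0]=1
  step 3: row=1, L[1]='i', prepend. Next row=LF[1]=4
  step 4: row=4, L[4]='e', prepend. Next row=LF[4]=3
  step 5: row=3, L[3]='o', prepend. Next row=LF[3]=7
  step 6: row=7, L[7]='p', prepend. Next row=LF[7]=11
  step 7: row=11, L[11]='o', prepend. Next row=LF[11]=10
  step 8: row=10, L[10]='t', prepend. Next row=LF[10]=12
  step 9: row=12, L[12]='a', prepend. Next row=LF[12]=2
  step 10: row=2, L[2]='m', prepend. Next row=LF[2]=5
  step 11: row=5, L[5]='o', prepend. Next row=LF[5]=8
  step 12: row=8, L[8]='n', prepend. Next row=LF[8]=6
  step 13: row=6, L[6]='o', prepend. Next row=LF[6]=9
Reversed output: onomatopoeia$

Answer: onomatopoeia$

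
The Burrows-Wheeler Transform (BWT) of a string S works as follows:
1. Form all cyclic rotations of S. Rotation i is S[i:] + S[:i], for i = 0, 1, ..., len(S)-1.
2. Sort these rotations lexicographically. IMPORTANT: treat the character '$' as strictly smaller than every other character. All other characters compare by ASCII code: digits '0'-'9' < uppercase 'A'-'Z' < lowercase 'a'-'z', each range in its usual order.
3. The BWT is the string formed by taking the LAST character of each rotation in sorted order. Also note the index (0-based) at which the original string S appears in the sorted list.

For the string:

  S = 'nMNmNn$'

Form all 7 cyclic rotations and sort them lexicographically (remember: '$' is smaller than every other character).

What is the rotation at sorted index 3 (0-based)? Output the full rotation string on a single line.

All 7 rotations (rotation i = S[i:]+S[:i]):
  rot[0] = nMNmNn$
  rot[1] = MNmNn$n
  rot[2] = NmNn$nM
  rot[3] = mNn$nMN
  rot[4] = Nn$nMNm
  rot[5] = n$nMNmN
  rot[6] = $nMNmNn
Sorted (with $ < everything):
  sorted[0] = $nMNmNn
  sorted[1] = MNmNn$n
  sorted[2] = NmNn$nM
  sorted[3] = Nn$nMNm
  sorted[4] = mNn$nMN
  sorted[5] = n$nMNmN
  sorted[6] = nMNmNn$
sorted[3] = Nn$nMNm

Answer: Nn$nMNm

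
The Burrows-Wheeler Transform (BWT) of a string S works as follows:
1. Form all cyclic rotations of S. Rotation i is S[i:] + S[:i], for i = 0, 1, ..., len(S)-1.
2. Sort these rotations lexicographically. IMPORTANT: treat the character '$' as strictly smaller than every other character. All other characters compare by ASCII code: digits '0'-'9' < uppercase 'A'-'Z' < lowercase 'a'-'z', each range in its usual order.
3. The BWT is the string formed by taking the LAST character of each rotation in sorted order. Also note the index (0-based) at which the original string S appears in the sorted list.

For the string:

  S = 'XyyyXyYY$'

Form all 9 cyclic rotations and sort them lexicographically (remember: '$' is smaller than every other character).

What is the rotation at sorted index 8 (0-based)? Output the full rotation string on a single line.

Answer: yyyXyYY$X

Derivation:
All 9 rotations (rotation i = S[i:]+S[:i]):
  rot[0] = XyyyXyYY$
  rot[1] = yyyXyYY$X
  rot[2] = yyXyYY$Xy
  rot[3] = yXyYY$Xyy
  rot[4] = XyYY$Xyyy
  rot[5] = yYY$XyyyX
  rot[6] = YY$XyyyXy
  rot[7] = Y$XyyyXyY
  rot[8] = $XyyyXyYY
Sorted (with $ < everything):
  sorted[0] = $XyyyXyYY
  sorted[1] = XyYY$Xyyy
  sorted[2] = XyyyXyYY$
  sorted[3] = Y$XyyyXyY
  sorted[4] = YY$XyyyXy
  sorted[5] = yXyYY$Xyy
  sorted[6] = yYY$XyyyX
  sorted[7] = yyXyYY$Xy
  sorted[8] = yyyXyYY$X
sorted[8] = yyyXyYY$X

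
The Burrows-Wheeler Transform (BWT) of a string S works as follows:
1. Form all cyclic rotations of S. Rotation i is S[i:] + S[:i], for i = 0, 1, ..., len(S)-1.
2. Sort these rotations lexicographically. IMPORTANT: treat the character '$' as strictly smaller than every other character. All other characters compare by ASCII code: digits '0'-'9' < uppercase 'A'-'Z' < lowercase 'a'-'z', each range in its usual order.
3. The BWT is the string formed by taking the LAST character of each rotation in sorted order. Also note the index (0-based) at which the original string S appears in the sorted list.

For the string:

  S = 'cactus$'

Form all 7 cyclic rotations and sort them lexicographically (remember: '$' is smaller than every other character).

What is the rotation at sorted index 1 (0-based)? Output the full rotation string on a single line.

Answer: actus$c

Derivation:
All 7 rotations (rotation i = S[i:]+S[:i]):
  rot[0] = cactus$
  rot[1] = actus$c
  rot[2] = ctus$ca
  rot[3] = tus$cac
  rot[4] = us$cact
  rot[5] = s$cactu
  rot[6] = $cactus
Sorted (with $ < everything):
  sorted[0] = $cactus
  sorted[1] = actus$c
  sorted[2] = cactus$
  sorted[3] = ctus$ca
  sorted[4] = s$cactu
  sorted[5] = tus$cac
  sorted[6] = us$cact
sorted[1] = actus$c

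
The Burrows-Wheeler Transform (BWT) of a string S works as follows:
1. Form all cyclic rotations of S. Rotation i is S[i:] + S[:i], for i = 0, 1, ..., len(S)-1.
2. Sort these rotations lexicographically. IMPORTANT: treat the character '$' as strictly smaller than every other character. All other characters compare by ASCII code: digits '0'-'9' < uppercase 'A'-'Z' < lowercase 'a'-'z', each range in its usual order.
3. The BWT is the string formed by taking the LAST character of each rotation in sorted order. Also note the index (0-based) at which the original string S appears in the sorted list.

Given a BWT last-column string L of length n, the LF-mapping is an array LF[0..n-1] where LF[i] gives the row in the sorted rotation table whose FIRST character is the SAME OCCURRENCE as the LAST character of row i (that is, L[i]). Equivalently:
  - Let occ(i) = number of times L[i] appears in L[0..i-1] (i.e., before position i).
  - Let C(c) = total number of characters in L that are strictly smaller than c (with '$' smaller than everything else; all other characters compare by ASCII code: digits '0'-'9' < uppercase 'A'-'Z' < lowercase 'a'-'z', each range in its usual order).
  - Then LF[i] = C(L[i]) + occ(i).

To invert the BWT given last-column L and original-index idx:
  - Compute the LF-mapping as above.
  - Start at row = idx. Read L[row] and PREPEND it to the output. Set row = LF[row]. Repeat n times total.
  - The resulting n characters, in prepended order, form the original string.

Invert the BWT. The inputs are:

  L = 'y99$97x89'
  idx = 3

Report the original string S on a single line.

LF mapping: 8 3 4 0 5 1 7 2 6
Walk LF starting at row 3, prepending L[row]:
  step 1: row=3, L[3]='$', prepend. Next row=LF[3]=0
  step 2: row=0, L[0]='y', prepend. Next row=LF[0]=8
  step 3: row=8, L[8]='9', prepend. Next row=LF[8]=6
  step 4: row=6, L[6]='x', prepend. Next row=LF[6]=7
  step 5: row=7, L[7]='8', prepend. Next row=LF[7]=2
  step 6: row=2, L[2]='9', prepend. Next row=LF[2]=4
  step 7: row=4, L[4]='9', prepend. Next row=LF[4]=5
  step 8: row=5, L[5]='7', prepend. Next row=LF[5]=1
  step 9: row=1, L[1]='9', prepend. Next row=LF[1]=3
Reversed output: 97998x9y$

Answer: 97998x9y$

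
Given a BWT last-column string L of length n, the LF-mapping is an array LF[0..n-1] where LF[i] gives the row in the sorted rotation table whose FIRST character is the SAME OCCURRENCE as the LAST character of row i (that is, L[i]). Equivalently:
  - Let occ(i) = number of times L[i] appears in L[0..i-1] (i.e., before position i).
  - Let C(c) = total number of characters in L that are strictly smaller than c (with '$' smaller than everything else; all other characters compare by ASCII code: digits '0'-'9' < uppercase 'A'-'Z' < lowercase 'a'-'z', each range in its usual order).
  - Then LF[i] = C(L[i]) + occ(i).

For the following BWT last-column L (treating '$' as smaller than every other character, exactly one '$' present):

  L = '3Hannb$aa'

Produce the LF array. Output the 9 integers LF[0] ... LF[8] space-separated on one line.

Answer: 1 2 3 7 8 6 0 4 5

Derivation:
Char counts: '$':1, '3':1, 'H':1, 'a':3, 'b':1, 'n':2
C (first-col start): C('$')=0, C('3')=1, C('H')=2, C('a')=3, C('b')=6, C('n')=7
L[0]='3': occ=0, LF[0]=C('3')+0=1+0=1
L[1]='H': occ=0, LF[1]=C('H')+0=2+0=2
L[2]='a': occ=0, LF[2]=C('a')+0=3+0=3
L[3]='n': occ=0, LF[3]=C('n')+0=7+0=7
L[4]='n': occ=1, LF[4]=C('n')+1=7+1=8
L[5]='b': occ=0, LF[5]=C('b')+0=6+0=6
L[6]='$': occ=0, LF[6]=C('$')+0=0+0=0
L[7]='a': occ=1, LF[7]=C('a')+1=3+1=4
L[8]='a': occ=2, LF[8]=C('a')+2=3+2=5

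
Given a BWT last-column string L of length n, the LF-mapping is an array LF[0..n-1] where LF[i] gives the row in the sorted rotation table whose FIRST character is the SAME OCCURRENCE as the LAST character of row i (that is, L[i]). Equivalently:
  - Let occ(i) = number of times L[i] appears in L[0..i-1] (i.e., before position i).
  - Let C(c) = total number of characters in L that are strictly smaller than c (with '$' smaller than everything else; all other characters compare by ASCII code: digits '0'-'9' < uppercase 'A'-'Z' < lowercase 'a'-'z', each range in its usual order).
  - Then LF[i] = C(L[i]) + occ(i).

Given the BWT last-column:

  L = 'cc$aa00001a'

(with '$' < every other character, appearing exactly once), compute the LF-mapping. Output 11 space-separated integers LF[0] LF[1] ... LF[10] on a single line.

Answer: 9 10 0 6 7 1 2 3 4 5 8

Derivation:
Char counts: '$':1, '0':4, '1':1, 'a':3, 'c':2
C (first-col start): C('$')=0, C('0')=1, C('1')=5, C('a')=6, C('c')=9
L[0]='c': occ=0, LF[0]=C('c')+0=9+0=9
L[1]='c': occ=1, LF[1]=C('c')+1=9+1=10
L[2]='$': occ=0, LF[2]=C('$')+0=0+0=0
L[3]='a': occ=0, LF[3]=C('a')+0=6+0=6
L[4]='a': occ=1, LF[4]=C('a')+1=6+1=7
L[5]='0': occ=0, LF[5]=C('0')+0=1+0=1
L[6]='0': occ=1, LF[6]=C('0')+1=1+1=2
L[7]='0': occ=2, LF[7]=C('0')+2=1+2=3
L[8]='0': occ=3, LF[8]=C('0')+3=1+3=4
L[9]='1': occ=0, LF[9]=C('1')+0=5+0=5
L[10]='a': occ=2, LF[10]=C('a')+2=6+2=8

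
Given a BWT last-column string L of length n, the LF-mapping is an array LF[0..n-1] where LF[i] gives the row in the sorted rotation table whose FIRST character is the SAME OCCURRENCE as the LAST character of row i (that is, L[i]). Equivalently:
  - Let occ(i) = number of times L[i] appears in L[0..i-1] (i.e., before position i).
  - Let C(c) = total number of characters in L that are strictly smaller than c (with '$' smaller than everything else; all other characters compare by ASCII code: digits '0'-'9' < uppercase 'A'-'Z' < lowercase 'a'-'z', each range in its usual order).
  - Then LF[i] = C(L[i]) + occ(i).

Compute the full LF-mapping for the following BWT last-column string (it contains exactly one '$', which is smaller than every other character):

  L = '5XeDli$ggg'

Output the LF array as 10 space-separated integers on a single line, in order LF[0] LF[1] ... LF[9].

Answer: 1 3 4 2 9 8 0 5 6 7

Derivation:
Char counts: '$':1, '5':1, 'D':1, 'X':1, 'e':1, 'g':3, 'i':1, 'l':1
C (first-col start): C('$')=0, C('5')=1, C('D')=2, C('X')=3, C('e')=4, C('g')=5, C('i')=8, C('l')=9
L[0]='5': occ=0, LF[0]=C('5')+0=1+0=1
L[1]='X': occ=0, LF[1]=C('X')+0=3+0=3
L[2]='e': occ=0, LF[2]=C('e')+0=4+0=4
L[3]='D': occ=0, LF[3]=C('D')+0=2+0=2
L[4]='l': occ=0, LF[4]=C('l')+0=9+0=9
L[5]='i': occ=0, LF[5]=C('i')+0=8+0=8
L[6]='$': occ=0, LF[6]=C('$')+0=0+0=0
L[7]='g': occ=0, LF[7]=C('g')+0=5+0=5
L[8]='g': occ=1, LF[8]=C('g')+1=5+1=6
L[9]='g': occ=2, LF[9]=C('g')+2=5+2=7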